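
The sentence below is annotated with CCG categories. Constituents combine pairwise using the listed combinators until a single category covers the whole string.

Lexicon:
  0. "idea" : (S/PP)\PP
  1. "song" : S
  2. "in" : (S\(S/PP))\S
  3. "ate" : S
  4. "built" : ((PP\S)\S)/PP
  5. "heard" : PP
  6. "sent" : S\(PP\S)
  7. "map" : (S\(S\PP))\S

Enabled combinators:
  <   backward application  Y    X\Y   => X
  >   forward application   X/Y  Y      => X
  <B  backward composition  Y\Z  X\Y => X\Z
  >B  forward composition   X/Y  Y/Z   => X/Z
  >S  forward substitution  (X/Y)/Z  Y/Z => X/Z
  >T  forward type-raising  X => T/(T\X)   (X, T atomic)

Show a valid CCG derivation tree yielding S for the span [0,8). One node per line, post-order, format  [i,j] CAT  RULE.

[0,8] S   <
  [0,3] S\PP   <B
    [0,1] "idea" : (S/PP)\PP
    [1,3] S\(S/PP)   <
      [1,2] "song" : S
      [2,3] "in" : (S\(S/PP))\S
  [3,8] S\(S\PP)   <
    [3,7] S   <
      [3,6] PP\S   <
        [3,4] "ate" : S
        [4,6] (PP\S)\S   >
          [4,5] "built" : ((PP\S)\S)/PP
          [5,6] "heard" : PP
      [6,7] "sent" : S\(PP\S)
    [7,8] "map" : (S\(S\PP))\S

[0,1] (S/PP)\PP  lex  "idea"
[1,2] S  lex  "song"
[2,3] (S\(S/PP))\S  lex  "in"
[1,3] S\(S/PP)  <  k=2
[0,3] S\PP  <B  k=1
[3,4] S  lex  "ate"
[4,5] ((PP\S)\S)/PP  lex  "built"
[5,6] PP  lex  "heard"
[4,6] (PP\S)\S  >  k=5
[3,6] PP\S  <  k=4
[6,7] S\(PP\S)  lex  "sent"
[3,7] S  <  k=6
[7,8] (S\(S\PP))\S  lex  "map"
[3,8] S\(S\PP)  <  k=7
[0,8] S  <  k=3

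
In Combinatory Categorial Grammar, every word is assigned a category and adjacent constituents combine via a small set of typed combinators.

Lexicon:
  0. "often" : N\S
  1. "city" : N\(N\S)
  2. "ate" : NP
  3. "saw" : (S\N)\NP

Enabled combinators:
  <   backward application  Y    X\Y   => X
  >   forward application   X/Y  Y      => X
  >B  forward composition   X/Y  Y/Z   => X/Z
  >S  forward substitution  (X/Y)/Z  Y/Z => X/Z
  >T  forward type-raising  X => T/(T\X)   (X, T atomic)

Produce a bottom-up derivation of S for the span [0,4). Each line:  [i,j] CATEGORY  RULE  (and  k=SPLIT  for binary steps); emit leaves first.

[0,1] N\S  lex  "often"
[1,2] N\(N\S)  lex  "city"
[0,2] N  <  k=1
[2,3] NP  lex  "ate"
[3,4] (S\N)\NP  lex  "saw"
[2,4] S\N  <  k=3
[0,4] S  <  k=2

[0,4] S   <
  [0,2] N   <
    [0,1] "often" : N\S
    [1,2] "city" : N\(N\S)
  [2,4] S\N   <
    [2,3] "ate" : NP
    [3,4] "saw" : (S\N)\NP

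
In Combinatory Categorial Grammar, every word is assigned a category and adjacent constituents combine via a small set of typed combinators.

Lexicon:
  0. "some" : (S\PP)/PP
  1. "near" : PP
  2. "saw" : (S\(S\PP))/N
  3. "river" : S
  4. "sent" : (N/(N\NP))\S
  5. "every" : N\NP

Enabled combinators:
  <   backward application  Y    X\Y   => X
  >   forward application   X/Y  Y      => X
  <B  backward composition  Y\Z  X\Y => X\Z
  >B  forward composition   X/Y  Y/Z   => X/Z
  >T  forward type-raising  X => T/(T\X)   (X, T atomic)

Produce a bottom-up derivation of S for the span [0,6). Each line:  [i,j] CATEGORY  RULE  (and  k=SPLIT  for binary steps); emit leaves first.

[0,1] (S\PP)/PP  lex  "some"
[1,2] PP  lex  "near"
[0,2] S\PP  >  k=1
[2,3] (S\(S\PP))/N  lex  "saw"
[3,4] S  lex  "river"
[4,5] (N/(N\NP))\S  lex  "sent"
[3,5] N/(N\NP)  <  k=4
[5,6] N\NP  lex  "every"
[3,6] N  >  k=5
[2,6] S\(S\PP)  >  k=3
[0,6] S  <  k=2

[0,6] S   <
  [0,2] S\PP   >
    [0,1] "some" : (S\PP)/PP
    [1,2] "near" : PP
  [2,6] S\(S\PP)   >
    [2,3] "saw" : (S\(S\PP))/N
    [3,6] N   >
      [3,5] N/(N\NP)   <
        [3,4] "river" : S
        [4,5] "sent" : (N/(N\NP))\S
      [5,6] "every" : N\NP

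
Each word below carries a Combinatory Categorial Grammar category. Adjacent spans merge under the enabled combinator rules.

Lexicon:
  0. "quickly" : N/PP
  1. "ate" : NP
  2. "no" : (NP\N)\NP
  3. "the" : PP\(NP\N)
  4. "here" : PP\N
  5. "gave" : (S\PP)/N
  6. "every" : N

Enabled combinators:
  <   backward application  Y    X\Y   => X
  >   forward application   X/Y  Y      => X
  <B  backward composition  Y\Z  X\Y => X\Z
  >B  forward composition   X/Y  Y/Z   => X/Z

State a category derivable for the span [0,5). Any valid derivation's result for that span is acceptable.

PP

[0,7] S   <
  [0,5] PP   <
    [0,4] N   >
      [0,1] "quickly" : N/PP
      [1,4] PP   <
        [1,3] NP\N   <
          [1,2] "ate" : NP
          [2,3] "no" : (NP\N)\NP
        [3,4] "the" : PP\(NP\N)
    [4,5] "here" : PP\N
  [5,7] S\PP   >
    [5,6] "gave" : (S\PP)/N
    [6,7] "every" : N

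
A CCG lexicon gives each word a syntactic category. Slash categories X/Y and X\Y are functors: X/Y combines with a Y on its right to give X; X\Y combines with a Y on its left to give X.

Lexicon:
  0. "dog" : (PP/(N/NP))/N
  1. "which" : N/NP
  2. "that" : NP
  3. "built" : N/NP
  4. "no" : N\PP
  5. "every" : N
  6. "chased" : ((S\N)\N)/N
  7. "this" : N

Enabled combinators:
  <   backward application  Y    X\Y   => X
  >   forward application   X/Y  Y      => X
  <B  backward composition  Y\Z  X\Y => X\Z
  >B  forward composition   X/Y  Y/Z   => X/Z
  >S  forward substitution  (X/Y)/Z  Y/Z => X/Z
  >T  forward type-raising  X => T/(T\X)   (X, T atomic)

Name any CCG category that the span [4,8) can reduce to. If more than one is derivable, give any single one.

S\PP

[0,8] S   <
  [0,4] PP   >
    [0,3] PP/(N/NP)   >
      [0,1] "dog" : (PP/(N/NP))/N
      [1,3] N   >
        [1,2] "which" : N/NP
        [2,3] "that" : NP
    [3,4] "built" : N/NP
  [4,8] S\PP   <B
    [4,5] "no" : N\PP
    [5,8] S\N   <
      [5,6] "every" : N
      [6,8] (S\N)\N   >
        [6,7] "chased" : ((S\N)\N)/N
        [7,8] "this" : N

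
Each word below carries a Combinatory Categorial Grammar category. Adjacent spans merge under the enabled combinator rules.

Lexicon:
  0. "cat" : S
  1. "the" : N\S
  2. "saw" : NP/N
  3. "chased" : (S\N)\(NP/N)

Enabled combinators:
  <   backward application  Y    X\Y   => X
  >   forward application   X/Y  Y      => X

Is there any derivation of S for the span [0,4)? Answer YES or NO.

[0,4] S   <
  [0,2] N   <
    [0,1] "cat" : S
    [1,2] "the" : N\S
  [2,4] S\N   <
    [2,3] "saw" : NP/N
    [3,4] "chased" : (S\N)\(NP/N)

YES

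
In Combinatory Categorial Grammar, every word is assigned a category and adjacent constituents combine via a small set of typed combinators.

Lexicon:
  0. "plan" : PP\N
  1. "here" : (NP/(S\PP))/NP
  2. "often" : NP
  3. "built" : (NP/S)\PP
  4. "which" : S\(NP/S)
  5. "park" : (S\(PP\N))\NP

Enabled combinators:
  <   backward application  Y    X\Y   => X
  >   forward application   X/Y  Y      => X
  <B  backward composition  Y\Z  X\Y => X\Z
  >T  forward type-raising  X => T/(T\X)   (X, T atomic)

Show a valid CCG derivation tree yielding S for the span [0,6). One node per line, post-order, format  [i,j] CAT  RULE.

[0,1] PP\N  lex  "plan"
[1,2] (NP/(S\PP))/NP  lex  "here"
[2,3] NP  lex  "often"
[1,3] NP/(S\PP)  >  k=2
[3,4] (NP/S)\PP  lex  "built"
[4,5] S\(NP/S)  lex  "which"
[3,5] S\PP  <B  k=4
[1,5] NP  >  k=3
[5,6] (S\(PP\N))\NP  lex  "park"
[1,6] S\(PP\N)  <  k=5
[0,6] S  <  k=1

[0,6] S   <
  [0,1] "plan" : PP\N
  [1,6] S\(PP\N)   <
    [1,5] NP   >
      [1,3] NP/(S\PP)   >
        [1,2] "here" : (NP/(S\PP))/NP
        [2,3] "often" : NP
      [3,5] S\PP   <B
        [3,4] "built" : (NP/S)\PP
        [4,5] "which" : S\(NP/S)
    [5,6] "park" : (S\(PP\N))\NP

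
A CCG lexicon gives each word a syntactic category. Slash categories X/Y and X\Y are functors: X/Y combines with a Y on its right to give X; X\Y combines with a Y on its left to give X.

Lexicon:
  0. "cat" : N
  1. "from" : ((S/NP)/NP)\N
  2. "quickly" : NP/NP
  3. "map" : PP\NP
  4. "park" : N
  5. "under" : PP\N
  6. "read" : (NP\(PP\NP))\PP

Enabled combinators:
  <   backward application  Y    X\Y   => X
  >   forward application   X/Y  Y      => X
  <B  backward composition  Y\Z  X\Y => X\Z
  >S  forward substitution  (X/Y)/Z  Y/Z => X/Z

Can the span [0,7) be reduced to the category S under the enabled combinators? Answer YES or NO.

[0,7] S   >
  [0,3] S/NP   >S
    [0,2] (S/NP)/NP   <
      [0,1] "cat" : N
      [1,2] "from" : ((S/NP)/NP)\N
    [2,3] "quickly" : NP/NP
  [3,7] NP   <
    [3,4] "map" : PP\NP
    [4,7] NP\(PP\NP)   <
      [4,6] PP   <
        [4,5] "park" : N
        [5,6] "under" : PP\N
      [6,7] "read" : (NP\(PP\NP))\PP

YES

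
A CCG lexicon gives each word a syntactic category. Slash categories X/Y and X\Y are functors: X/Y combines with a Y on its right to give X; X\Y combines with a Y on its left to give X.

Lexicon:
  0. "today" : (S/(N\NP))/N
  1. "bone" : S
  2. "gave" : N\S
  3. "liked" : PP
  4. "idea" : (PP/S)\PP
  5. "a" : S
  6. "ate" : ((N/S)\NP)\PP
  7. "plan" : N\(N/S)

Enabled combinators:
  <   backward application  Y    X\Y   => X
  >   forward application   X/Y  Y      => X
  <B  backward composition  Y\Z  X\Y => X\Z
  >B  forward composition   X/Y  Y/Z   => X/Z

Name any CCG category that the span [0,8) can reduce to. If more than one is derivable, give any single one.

[0,8] S   >
  [0,3] S/(N\NP)   >
    [0,1] "today" : (S/(N\NP))/N
    [1,3] N   <
      [1,2] "bone" : S
      [2,3] "gave" : N\S
  [3,8] N\NP   <B
    [3,7] (N/S)\NP   <
      [3,6] PP   >
        [3,5] PP/S   <
          [3,4] "liked" : PP
          [4,5] "idea" : (PP/S)\PP
        [5,6] "a" : S
      [6,7] "ate" : ((N/S)\NP)\PP
    [7,8] "plan" : N\(N/S)

S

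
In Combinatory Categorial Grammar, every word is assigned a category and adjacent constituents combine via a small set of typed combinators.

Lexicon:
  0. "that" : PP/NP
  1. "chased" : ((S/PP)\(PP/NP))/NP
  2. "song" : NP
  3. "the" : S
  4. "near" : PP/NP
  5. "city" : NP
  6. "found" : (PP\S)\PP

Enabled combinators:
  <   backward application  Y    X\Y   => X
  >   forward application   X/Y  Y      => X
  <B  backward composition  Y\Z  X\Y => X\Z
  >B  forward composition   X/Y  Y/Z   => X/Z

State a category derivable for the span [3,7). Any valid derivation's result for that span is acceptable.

[0,7] S   >
  [0,3] S/PP   <
    [0,1] "that" : PP/NP
    [1,3] (S/PP)\(PP/NP)   >
      [1,2] "chased" : ((S/PP)\(PP/NP))/NP
      [2,3] "song" : NP
  [3,7] PP   <
    [3,4] "the" : S
    [4,7] PP\S   <
      [4,6] PP   >
        [4,5] "near" : PP/NP
        [5,6] "city" : NP
      [6,7] "found" : (PP\S)\PP

PP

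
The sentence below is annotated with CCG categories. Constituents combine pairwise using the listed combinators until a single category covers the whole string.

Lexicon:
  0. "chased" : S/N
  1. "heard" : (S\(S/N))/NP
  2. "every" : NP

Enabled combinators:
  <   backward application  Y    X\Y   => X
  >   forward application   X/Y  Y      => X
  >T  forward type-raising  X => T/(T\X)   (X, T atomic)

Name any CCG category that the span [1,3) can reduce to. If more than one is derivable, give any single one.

S\(S/N)

[0,3] S   <
  [0,1] "chased" : S/N
  [1,3] S\(S/N)   >
    [1,2] "heard" : (S\(S/N))/NP
    [2,3] "every" : NP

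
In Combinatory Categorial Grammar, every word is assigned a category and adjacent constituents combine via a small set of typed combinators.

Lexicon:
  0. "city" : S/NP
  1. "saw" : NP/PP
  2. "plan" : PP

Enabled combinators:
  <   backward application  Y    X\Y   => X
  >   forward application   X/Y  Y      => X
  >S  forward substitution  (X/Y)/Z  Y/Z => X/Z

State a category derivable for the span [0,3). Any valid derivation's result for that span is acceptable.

[0,3] S   >
  [0,1] "city" : S/NP
  [1,3] NP   >
    [1,2] "saw" : NP/PP
    [2,3] "plan" : PP

S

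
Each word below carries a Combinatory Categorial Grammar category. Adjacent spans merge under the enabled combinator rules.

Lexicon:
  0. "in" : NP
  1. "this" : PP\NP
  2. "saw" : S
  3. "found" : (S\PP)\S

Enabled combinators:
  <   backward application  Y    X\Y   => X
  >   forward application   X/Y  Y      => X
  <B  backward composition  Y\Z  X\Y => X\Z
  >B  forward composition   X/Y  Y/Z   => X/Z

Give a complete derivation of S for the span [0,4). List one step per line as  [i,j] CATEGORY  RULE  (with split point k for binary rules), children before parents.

[0,4] S   <
  [0,1] "in" : NP
  [1,4] S\NP   <B
    [1,2] "this" : PP\NP
    [2,4] S\PP   <
      [2,3] "saw" : S
      [3,4] "found" : (S\PP)\S

[0,1] NP  lex  "in"
[1,2] PP\NP  lex  "this"
[2,3] S  lex  "saw"
[3,4] (S\PP)\S  lex  "found"
[2,4] S\PP  <  k=3
[1,4] S\NP  <B  k=2
[0,4] S  <  k=1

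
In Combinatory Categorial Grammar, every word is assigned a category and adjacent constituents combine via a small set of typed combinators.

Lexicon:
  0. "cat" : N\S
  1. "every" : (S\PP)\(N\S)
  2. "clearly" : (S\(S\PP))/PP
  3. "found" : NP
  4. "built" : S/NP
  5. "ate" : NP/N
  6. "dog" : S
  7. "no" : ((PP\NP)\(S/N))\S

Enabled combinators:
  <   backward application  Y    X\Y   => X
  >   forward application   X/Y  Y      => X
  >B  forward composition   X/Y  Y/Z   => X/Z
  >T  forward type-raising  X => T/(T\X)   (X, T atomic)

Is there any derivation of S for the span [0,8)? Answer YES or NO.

YES

[0,8] S   <
  [0,2] S\PP   <
    [0,1] "cat" : N\S
    [1,2] "every" : (S\PP)\(N\S)
  [2,8] S\(S\PP)   >
    [2,3] "clearly" : (S\(S\PP))/PP
    [3,8] PP   <
      [3,4] "found" : NP
      [4,8] PP\NP   <
        [4,6] S/N   >B
          [4,5] "built" : S/NP
          [5,6] "ate" : NP/N
        [6,8] (PP\NP)\(S/N)   <
          [6,7] "dog" : S
          [7,8] "no" : ((PP\NP)\(S/N))\S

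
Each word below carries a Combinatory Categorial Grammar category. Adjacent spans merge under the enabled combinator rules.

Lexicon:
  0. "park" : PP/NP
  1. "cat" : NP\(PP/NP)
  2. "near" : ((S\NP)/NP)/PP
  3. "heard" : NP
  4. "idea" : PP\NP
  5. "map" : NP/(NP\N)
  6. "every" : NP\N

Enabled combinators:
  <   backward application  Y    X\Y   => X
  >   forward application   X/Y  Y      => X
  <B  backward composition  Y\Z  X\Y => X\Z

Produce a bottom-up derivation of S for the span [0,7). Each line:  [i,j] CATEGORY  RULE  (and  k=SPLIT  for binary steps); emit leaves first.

[0,7] S   <
  [0,2] NP   <
    [0,1] "park" : PP/NP
    [1,2] "cat" : NP\(PP/NP)
  [2,7] S\NP   >
    [2,5] (S\NP)/NP   >
      [2,3] "near" : ((S\NP)/NP)/PP
      [3,5] PP   <
        [3,4] "heard" : NP
        [4,5] "idea" : PP\NP
    [5,7] NP   >
      [5,6] "map" : NP/(NP\N)
      [6,7] "every" : NP\N

[0,1] PP/NP  lex  "park"
[1,2] NP\(PP/NP)  lex  "cat"
[0,2] NP  <  k=1
[2,3] ((S\NP)/NP)/PP  lex  "near"
[3,4] NP  lex  "heard"
[4,5] PP\NP  lex  "idea"
[3,5] PP  <  k=4
[2,5] (S\NP)/NP  >  k=3
[5,6] NP/(NP\N)  lex  "map"
[6,7] NP\N  lex  "every"
[5,7] NP  >  k=6
[2,7] S\NP  >  k=5
[0,7] S  <  k=2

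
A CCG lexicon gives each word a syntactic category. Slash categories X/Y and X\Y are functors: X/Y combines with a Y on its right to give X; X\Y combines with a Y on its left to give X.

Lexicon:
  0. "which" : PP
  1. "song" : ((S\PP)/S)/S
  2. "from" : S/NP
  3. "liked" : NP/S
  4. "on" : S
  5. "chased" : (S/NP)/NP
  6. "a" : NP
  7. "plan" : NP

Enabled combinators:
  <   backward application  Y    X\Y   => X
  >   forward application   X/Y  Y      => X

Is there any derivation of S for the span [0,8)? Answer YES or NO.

[0,8] S   <
  [0,1] "which" : PP
  [1,8] S\PP   >
    [1,5] (S\PP)/S   >
      [1,2] "song" : ((S\PP)/S)/S
      [2,5] S   >
        [2,3] "from" : S/NP
        [3,5] NP   >
          [3,4] "liked" : NP/S
          [4,5] "on" : S
    [5,8] S   >
      [5,7] S/NP   >
        [5,6] "chased" : (S/NP)/NP
        [6,7] "a" : NP
      [7,8] "plan" : NP

YES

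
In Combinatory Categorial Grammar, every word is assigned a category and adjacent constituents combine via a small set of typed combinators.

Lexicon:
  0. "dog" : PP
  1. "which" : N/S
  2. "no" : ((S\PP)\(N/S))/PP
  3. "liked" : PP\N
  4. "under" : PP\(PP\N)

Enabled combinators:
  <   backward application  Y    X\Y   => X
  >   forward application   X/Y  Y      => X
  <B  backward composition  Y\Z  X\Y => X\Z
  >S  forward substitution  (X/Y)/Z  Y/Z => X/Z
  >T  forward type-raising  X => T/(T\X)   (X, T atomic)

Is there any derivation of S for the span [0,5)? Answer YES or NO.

YES

[0,5] S   <
  [0,1] "dog" : PP
  [1,5] S\PP   <
    [1,2] "which" : N/S
    [2,5] (S\PP)\(N/S)   >
      [2,3] "no" : ((S\PP)\(N/S))/PP
      [3,5] PP   <
        [3,4] "liked" : PP\N
        [4,5] "under" : PP\(PP\N)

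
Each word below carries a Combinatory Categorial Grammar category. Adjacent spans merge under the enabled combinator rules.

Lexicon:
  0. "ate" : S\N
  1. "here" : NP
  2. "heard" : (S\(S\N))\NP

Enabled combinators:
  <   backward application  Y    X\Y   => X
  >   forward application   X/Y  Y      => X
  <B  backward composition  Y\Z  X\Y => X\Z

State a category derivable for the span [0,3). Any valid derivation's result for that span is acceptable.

[0,3] S   <
  [0,1] "ate" : S\N
  [1,3] S\(S\N)   <
    [1,2] "here" : NP
    [2,3] "heard" : (S\(S\N))\NP

S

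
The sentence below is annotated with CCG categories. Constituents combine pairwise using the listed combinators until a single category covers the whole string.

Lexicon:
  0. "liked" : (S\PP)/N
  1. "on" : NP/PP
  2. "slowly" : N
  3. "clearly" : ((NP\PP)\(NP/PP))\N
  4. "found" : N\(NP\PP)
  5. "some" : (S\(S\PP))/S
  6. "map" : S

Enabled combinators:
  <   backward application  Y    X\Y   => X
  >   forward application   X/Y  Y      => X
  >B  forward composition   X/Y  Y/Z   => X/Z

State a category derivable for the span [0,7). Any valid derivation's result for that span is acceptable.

[0,7] S   <
  [0,5] S\PP   >
    [0,1] "liked" : (S\PP)/N
    [1,5] N   <
      [1,4] NP\PP   <
        [1,2] "on" : NP/PP
        [2,4] (NP\PP)\(NP/PP)   <
          [2,3] "slowly" : N
          [3,4] "clearly" : ((NP\PP)\(NP/PP))\N
      [4,5] "found" : N\(NP\PP)
  [5,7] S\(S\PP)   >
    [5,6] "some" : (S\(S\PP))/S
    [6,7] "map" : S

S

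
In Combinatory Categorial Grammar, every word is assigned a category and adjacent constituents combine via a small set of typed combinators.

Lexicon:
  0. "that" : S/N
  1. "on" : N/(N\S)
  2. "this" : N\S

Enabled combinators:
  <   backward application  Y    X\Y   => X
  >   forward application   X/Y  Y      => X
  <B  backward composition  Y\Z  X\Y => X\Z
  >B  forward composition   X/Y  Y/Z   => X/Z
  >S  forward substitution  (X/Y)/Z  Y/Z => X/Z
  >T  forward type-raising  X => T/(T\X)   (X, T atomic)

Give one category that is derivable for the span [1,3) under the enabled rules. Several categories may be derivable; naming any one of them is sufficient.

[0,3] S   >
  [0,1] "that" : S/N
  [1,3] N   >
    [1,2] "on" : N/(N\S)
    [2,3] "this" : N\S

N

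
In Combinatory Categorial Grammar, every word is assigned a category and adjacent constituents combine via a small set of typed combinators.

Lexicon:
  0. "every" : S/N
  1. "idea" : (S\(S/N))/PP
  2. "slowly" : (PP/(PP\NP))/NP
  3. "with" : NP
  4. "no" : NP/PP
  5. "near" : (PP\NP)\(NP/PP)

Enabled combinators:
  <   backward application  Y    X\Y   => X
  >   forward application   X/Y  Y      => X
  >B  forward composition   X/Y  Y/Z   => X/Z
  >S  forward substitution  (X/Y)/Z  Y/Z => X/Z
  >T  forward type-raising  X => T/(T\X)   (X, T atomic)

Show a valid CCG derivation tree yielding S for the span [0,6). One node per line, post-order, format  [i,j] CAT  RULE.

[0,6] S   <
  [0,1] "every" : S/N
  [1,6] S\(S/N)   >
    [1,2] "idea" : (S\(S/N))/PP
    [2,6] PP   >
      [2,4] PP/(PP\NP)   >
        [2,3] "slowly" : (PP/(PP\NP))/NP
        [3,4] "with" : NP
      [4,6] PP\NP   <
        [4,5] "no" : NP/PP
        [5,6] "near" : (PP\NP)\(NP/PP)

[0,1] S/N  lex  "every"
[1,2] (S\(S/N))/PP  lex  "idea"
[2,3] (PP/(PP\NP))/NP  lex  "slowly"
[3,4] NP  lex  "with"
[2,4] PP/(PP\NP)  >  k=3
[4,5] NP/PP  lex  "no"
[5,6] (PP\NP)\(NP/PP)  lex  "near"
[4,6] PP\NP  <  k=5
[2,6] PP  >  k=4
[1,6] S\(S/N)  >  k=2
[0,6] S  <  k=1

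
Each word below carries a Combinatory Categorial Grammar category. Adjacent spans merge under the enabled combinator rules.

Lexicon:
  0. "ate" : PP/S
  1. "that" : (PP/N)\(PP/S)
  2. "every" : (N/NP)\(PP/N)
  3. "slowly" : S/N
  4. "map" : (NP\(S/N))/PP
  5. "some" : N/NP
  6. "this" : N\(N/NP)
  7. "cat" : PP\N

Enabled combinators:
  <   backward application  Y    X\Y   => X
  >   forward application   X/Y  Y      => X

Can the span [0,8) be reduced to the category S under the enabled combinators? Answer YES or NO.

PP/S (PP/N)\(PP/S) (N/NP)\(PP/N) S/N (NP\(S/N))/PP N/NP N\(N/NP) PP\N
CKY chart[0,8] = {N}; S ∉ chart

NO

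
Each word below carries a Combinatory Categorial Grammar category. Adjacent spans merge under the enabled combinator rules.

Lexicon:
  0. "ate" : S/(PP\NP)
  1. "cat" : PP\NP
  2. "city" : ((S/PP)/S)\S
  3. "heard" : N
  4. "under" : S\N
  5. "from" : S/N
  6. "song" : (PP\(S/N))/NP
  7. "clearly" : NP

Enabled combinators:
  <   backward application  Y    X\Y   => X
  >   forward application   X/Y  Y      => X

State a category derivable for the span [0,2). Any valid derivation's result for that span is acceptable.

S

[0,8] S   >
  [0,5] S/PP   >
    [0,3] (S/PP)/S   <
      [0,2] S   >
        [0,1] "ate" : S/(PP\NP)
        [1,2] "cat" : PP\NP
      [2,3] "city" : ((S/PP)/S)\S
    [3,5] S   <
      [3,4] "heard" : N
      [4,5] "under" : S\N
  [5,8] PP   <
    [5,6] "from" : S/N
    [6,8] PP\(S/N)   >
      [6,7] "song" : (PP\(S/N))/NP
      [7,8] "clearly" : NP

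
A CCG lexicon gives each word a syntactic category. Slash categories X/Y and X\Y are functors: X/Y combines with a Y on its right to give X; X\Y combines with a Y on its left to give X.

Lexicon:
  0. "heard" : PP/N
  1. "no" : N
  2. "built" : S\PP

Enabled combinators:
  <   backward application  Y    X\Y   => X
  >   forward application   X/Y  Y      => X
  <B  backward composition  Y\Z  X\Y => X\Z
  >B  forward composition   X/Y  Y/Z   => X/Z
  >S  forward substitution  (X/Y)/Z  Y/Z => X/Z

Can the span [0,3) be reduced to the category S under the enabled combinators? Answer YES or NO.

[0,3] S   <
  [0,2] PP   >
    [0,1] "heard" : PP/N
    [1,2] "no" : N
  [2,3] "built" : S\PP

YES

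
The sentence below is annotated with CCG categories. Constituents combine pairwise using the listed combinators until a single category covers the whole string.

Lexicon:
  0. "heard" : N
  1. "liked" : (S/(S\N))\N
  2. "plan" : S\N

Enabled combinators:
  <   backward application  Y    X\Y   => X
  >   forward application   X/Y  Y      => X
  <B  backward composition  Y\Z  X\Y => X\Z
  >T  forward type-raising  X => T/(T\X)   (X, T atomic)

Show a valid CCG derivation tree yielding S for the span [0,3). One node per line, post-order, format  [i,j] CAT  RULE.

[0,1] N  lex  "heard"
[1,2] (S/(S\N))\N  lex  "liked"
[0,2] S/(S\N)  <  k=1
[2,3] S\N  lex  "plan"
[0,3] S  >  k=2

[0,3] S   >
  [0,2] S/(S\N)   <
    [0,1] "heard" : N
    [1,2] "liked" : (S/(S\N))\N
  [2,3] "plan" : S\N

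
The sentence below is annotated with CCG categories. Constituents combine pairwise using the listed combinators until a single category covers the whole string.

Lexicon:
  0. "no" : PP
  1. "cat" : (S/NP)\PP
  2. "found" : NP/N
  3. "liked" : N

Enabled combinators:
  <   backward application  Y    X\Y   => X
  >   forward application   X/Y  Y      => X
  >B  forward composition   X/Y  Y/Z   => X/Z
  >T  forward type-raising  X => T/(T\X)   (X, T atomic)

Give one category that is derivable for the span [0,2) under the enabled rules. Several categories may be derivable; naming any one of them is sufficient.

[0,4] S   >
  [0,3] S/N   >B
    [0,2] S/NP   <
      [0,1] "no" : PP
      [1,2] "cat" : (S/NP)\PP
    [2,3] "found" : NP/N
  [3,4] "liked" : N

S/NP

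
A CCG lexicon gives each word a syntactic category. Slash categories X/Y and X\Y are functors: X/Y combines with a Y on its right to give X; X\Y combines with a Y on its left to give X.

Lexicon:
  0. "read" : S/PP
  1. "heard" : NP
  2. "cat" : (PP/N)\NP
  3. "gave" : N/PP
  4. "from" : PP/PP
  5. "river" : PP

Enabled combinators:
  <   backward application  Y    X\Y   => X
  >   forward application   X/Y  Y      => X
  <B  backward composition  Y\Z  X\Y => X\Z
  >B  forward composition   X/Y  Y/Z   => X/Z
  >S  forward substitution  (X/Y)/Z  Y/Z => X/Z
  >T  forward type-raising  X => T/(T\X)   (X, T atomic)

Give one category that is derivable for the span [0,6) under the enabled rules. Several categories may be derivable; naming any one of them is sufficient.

S

[0,6] S   >
  [0,5] S/PP   >B
    [0,3] S/N   >B
      [0,1] "read" : S/PP
      [1,3] PP/N   <
        [1,2] "heard" : NP
        [2,3] "cat" : (PP/N)\NP
    [3,5] N/PP   >B
      [3,4] "gave" : N/PP
      [4,5] "from" : PP/PP
  [5,6] "river" : PP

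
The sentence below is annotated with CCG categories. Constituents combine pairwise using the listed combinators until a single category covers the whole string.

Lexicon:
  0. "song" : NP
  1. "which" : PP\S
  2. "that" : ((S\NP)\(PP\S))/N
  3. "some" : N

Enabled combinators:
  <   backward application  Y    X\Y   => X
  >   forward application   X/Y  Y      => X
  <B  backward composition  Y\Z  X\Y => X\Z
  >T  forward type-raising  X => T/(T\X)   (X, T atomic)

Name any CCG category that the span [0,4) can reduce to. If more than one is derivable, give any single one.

S

[0,4] S   <
  [0,1] "song" : NP
  [1,4] S\NP   <
    [1,2] "which" : PP\S
    [2,4] (S\NP)\(PP\S)   >
      [2,3] "that" : ((S\NP)\(PP\S))/N
      [3,4] "some" : N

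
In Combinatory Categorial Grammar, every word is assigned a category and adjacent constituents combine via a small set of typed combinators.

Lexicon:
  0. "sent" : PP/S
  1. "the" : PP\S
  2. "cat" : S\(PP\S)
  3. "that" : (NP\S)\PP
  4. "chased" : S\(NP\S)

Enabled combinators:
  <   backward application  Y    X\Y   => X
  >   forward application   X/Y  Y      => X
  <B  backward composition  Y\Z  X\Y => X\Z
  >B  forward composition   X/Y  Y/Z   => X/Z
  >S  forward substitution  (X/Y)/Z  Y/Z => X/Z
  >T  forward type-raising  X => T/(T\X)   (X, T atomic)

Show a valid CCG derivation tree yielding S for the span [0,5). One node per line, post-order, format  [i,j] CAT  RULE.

[0,5] S   <
  [0,3] PP   >
    [0,1] "sent" : PP/S
    [1,3] S   <
      [1,2] "the" : PP\S
      [2,3] "cat" : S\(PP\S)
  [3,5] S\PP   <B
    [3,4] "that" : (NP\S)\PP
    [4,5] "chased" : S\(NP\S)

[0,1] PP/S  lex  "sent"
[1,2] PP\S  lex  "the"
[2,3] S\(PP\S)  lex  "cat"
[1,3] S  <  k=2
[0,3] PP  >  k=1
[3,4] (NP\S)\PP  lex  "that"
[4,5] S\(NP\S)  lex  "chased"
[3,5] S\PP  <B  k=4
[0,5] S  <  k=3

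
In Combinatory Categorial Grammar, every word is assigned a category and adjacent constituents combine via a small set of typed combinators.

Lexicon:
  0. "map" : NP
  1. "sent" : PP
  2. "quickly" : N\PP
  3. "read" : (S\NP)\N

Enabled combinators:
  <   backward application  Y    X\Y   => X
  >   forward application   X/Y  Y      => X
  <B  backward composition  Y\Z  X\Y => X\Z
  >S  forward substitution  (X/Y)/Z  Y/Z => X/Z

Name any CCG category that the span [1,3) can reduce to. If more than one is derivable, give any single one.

N

[0,4] S   <
  [0,1] "map" : NP
  [1,4] S\NP   <
    [1,3] N   <
      [1,2] "sent" : PP
      [2,3] "quickly" : N\PP
    [3,4] "read" : (S\NP)\N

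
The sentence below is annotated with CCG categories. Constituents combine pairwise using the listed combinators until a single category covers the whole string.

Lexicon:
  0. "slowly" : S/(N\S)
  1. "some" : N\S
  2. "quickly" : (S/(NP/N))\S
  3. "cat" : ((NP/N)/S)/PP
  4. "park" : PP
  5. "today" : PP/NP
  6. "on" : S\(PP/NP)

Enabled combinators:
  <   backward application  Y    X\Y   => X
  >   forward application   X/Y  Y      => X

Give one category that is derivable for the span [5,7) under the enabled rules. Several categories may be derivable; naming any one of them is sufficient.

[0,7] S   >
  [0,3] S/(NP/N)   <
    [0,2] S   >
      [0,1] "slowly" : S/(N\S)
      [1,2] "some" : N\S
    [2,3] "quickly" : (S/(NP/N))\S
  [3,7] NP/N   >
    [3,5] (NP/N)/S   >
      [3,4] "cat" : ((NP/N)/S)/PP
      [4,5] "park" : PP
    [5,7] S   <
      [5,6] "today" : PP/NP
      [6,7] "on" : S\(PP/NP)

S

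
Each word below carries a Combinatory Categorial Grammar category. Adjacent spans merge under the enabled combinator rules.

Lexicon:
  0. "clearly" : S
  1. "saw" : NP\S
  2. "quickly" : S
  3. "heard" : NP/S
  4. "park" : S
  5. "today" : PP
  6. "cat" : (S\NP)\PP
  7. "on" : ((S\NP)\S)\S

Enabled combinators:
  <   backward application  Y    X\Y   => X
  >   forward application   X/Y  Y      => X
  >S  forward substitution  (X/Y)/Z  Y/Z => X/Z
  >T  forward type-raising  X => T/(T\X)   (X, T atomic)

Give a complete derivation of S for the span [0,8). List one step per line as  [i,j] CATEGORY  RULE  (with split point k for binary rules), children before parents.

[0,1] S  lex  "clearly"
[0,1] NP/(NP\S)  >T
[1,2] NP\S  lex  "saw"
[0,2] NP  >  k=1
[2,3] S  lex  "quickly"
[3,4] NP/S  lex  "heard"
[4,5] S  lex  "park"
[3,5] NP  >  k=4
[5,6] PP  lex  "today"
[6,7] (S\NP)\PP  lex  "cat"
[5,7] S\NP  <  k=6
[3,7] S  <  k=5
[7,8] ((S\NP)\S)\S  lex  "on"
[3,8] (S\NP)\S  <  k=7
[2,8] S\NP  <  k=3
[0,8] S  <  k=2

[0,8] S   <
  [0,2] NP   >
    [0,1] NP/(NP\S)   >T
      [0,1] "clearly" : S
    [1,2] "saw" : NP\S
  [2,8] S\NP   <
    [2,3] "quickly" : S
    [3,8] (S\NP)\S   <
      [3,7] S   <
        [3,5] NP   >
          [3,4] "heard" : NP/S
          [4,5] "park" : S
        [5,7] S\NP   <
          [5,6] "today" : PP
          [6,7] "cat" : (S\NP)\PP
      [7,8] "on" : ((S\NP)\S)\S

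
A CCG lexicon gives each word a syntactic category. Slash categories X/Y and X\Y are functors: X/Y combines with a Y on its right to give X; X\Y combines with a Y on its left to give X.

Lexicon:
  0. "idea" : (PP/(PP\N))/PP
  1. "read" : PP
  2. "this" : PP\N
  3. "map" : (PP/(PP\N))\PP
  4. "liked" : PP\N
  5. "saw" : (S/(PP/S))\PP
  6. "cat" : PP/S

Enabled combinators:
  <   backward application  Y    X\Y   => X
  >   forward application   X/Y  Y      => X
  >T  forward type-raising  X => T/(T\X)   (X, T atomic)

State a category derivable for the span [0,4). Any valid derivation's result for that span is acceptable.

[0,7] S   >
  [0,6] S/(PP/S)   <
    [0,5] PP   >
      [0,4] PP/(PP\N)   <
        [0,3] PP   >
          [0,2] PP/(PP\N)   >
            [0,1] "idea" : (PP/(PP\N))/PP
            [1,2] "read" : PP
          [2,3] "this" : PP\N
        [3,4] "map" : (PP/(PP\N))\PP
      [4,5] "liked" : PP\N
    [5,6] "saw" : (S/(PP/S))\PP
  [6,7] "cat" : PP/S

PP/(PP\N)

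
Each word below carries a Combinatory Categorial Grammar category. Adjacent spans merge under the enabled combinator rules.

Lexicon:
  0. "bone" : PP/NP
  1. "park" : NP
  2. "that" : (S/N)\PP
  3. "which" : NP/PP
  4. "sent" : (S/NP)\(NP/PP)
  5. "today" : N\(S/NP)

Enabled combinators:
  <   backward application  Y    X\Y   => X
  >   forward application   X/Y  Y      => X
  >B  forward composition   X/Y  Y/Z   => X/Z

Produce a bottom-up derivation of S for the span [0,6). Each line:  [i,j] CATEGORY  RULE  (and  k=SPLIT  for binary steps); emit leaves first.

[0,1] PP/NP  lex  "bone"
[1,2] NP  lex  "park"
[0,2] PP  >  k=1
[2,3] (S/N)\PP  lex  "that"
[0,3] S/N  <  k=2
[3,4] NP/PP  lex  "which"
[4,5] (S/NP)\(NP/PP)  lex  "sent"
[3,5] S/NP  <  k=4
[5,6] N\(S/NP)  lex  "today"
[3,6] N  <  k=5
[0,6] S  >  k=3

[0,6] S   >
  [0,3] S/N   <
    [0,2] PP   >
      [0,1] "bone" : PP/NP
      [1,2] "park" : NP
    [2,3] "that" : (S/N)\PP
  [3,6] N   <
    [3,5] S/NP   <
      [3,4] "which" : NP/PP
      [4,5] "sent" : (S/NP)\(NP/PP)
    [5,6] "today" : N\(S/NP)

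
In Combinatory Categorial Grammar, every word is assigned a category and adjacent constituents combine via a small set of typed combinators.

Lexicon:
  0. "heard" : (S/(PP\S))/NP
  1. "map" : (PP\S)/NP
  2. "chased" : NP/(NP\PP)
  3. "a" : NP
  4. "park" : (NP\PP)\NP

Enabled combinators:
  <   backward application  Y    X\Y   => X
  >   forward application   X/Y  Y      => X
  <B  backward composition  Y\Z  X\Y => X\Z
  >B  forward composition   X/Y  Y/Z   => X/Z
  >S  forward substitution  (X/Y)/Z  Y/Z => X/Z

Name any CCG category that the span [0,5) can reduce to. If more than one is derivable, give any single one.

S

[0,5] S   >
  [0,2] S/NP   >S
    [0,1] "heard" : (S/(PP\S))/NP
    [1,2] "map" : (PP\S)/NP
  [2,5] NP   >
    [2,3] "chased" : NP/(NP\PP)
    [3,5] NP\PP   <
      [3,4] "a" : NP
      [4,5] "park" : (NP\PP)\NP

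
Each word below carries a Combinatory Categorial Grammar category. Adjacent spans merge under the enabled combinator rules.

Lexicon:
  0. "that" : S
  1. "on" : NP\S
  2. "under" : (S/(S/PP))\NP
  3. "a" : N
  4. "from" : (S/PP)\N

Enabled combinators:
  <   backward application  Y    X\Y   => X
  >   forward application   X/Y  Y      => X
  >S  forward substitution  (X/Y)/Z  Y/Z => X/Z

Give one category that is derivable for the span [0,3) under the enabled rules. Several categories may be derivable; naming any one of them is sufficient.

[0,5] S   >
  [0,3] S/(S/PP)   <
    [0,2] NP   <
      [0,1] "that" : S
      [1,2] "on" : NP\S
    [2,3] "under" : (S/(S/PP))\NP
  [3,5] S/PP   <
    [3,4] "a" : N
    [4,5] "from" : (S/PP)\N

S/(S/PP)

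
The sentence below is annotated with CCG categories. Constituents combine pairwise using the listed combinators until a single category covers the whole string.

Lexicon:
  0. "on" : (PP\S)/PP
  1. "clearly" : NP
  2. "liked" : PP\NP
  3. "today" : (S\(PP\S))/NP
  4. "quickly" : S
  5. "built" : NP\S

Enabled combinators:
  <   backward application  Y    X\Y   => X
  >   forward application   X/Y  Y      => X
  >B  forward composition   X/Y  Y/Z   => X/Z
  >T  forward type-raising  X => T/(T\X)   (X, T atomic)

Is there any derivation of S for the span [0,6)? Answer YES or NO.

YES

[0,6] S   <
  [0,3] PP\S   >
    [0,1] "on" : (PP\S)/PP
    [1,3] PP   >
      [1,2] PP/(PP\NP)   >T
        [1,2] "clearly" : NP
      [2,3] "liked" : PP\NP
  [3,6] S\(PP\S)   >
    [3,4] "today" : (S\(PP\S))/NP
    [4,6] NP   <
      [4,5] "quickly" : S
      [5,6] "built" : NP\S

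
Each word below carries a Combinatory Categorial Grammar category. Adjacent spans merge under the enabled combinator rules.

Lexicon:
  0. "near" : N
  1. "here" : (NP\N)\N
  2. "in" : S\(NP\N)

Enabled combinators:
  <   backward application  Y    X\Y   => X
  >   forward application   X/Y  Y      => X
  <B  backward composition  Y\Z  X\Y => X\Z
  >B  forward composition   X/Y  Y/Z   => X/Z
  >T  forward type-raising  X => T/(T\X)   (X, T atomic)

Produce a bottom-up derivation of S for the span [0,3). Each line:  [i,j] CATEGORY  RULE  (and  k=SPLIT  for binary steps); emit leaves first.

[0,1] N  lex  "near"
[1,2] (NP\N)\N  lex  "here"
[2,3] S\(NP\N)  lex  "in"
[1,3] S\N  <B  k=2
[0,3] S  <  k=1

[0,3] S   <
  [0,1] "near" : N
  [1,3] S\N   <B
    [1,2] "here" : (NP\N)\N
    [2,3] "in" : S\(NP\N)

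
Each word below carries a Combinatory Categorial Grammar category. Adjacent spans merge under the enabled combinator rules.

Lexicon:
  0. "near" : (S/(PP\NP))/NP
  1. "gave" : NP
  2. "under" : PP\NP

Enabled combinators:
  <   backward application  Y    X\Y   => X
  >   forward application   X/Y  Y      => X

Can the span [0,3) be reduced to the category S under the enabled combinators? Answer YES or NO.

YES

[0,3] S   >
  [0,2] S/(PP\NP)   >
    [0,1] "near" : (S/(PP\NP))/NP
    [1,2] "gave" : NP
  [2,3] "under" : PP\NP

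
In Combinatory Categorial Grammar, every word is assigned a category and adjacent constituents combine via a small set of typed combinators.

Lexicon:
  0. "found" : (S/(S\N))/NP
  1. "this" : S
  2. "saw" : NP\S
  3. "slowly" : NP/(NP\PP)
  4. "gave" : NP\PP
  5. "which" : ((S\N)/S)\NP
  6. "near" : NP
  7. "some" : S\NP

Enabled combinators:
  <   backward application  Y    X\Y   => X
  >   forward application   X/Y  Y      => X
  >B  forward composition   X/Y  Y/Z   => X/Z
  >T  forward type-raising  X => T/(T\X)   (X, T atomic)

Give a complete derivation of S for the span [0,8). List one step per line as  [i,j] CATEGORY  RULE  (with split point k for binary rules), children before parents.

[0,1] (S/(S\N))/NP  lex  "found"
[1,2] S  lex  "this"
[2,3] NP\S  lex  "saw"
[1,3] NP  <  k=2
[0,3] S/(S\N)  >  k=1
[3,4] NP/(NP\PP)  lex  "slowly"
[4,5] NP\PP  lex  "gave"
[3,5] NP  >  k=4
[5,6] ((S\N)/S)\NP  lex  "which"
[3,6] (S\N)/S  <  k=5
[6,7] NP  lex  "near"
[7,8] S\NP  lex  "some"
[6,8] S  <  k=7
[3,8] S\N  >  k=6
[0,8] S  >  k=3

[0,8] S   >
  [0,3] S/(S\N)   >
    [0,1] "found" : (S/(S\N))/NP
    [1,3] NP   <
      [1,2] "this" : S
      [2,3] "saw" : NP\S
  [3,8] S\N   >
    [3,6] (S\N)/S   <
      [3,5] NP   >
        [3,4] "slowly" : NP/(NP\PP)
        [4,5] "gave" : NP\PP
      [5,6] "which" : ((S\N)/S)\NP
    [6,8] S   <
      [6,7] "near" : NP
      [7,8] "some" : S\NP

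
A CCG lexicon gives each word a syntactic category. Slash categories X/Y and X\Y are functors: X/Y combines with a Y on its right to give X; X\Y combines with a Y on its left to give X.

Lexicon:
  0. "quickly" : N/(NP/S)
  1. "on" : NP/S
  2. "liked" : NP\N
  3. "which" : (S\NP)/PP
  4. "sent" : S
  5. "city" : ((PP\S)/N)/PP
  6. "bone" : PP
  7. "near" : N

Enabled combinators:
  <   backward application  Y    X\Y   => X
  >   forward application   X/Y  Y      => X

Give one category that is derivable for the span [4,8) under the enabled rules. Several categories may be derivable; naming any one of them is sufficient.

PP

[0,8] S   <
  [0,3] NP   <
    [0,2] N   >
      [0,1] "quickly" : N/(NP/S)
      [1,2] "on" : NP/S
    [2,3] "liked" : NP\N
  [3,8] S\NP   >
    [3,4] "which" : (S\NP)/PP
    [4,8] PP   <
      [4,5] "sent" : S
      [5,8] PP\S   >
        [5,7] (PP\S)/N   >
          [5,6] "city" : ((PP\S)/N)/PP
          [6,7] "bone" : PP
        [7,8] "near" : N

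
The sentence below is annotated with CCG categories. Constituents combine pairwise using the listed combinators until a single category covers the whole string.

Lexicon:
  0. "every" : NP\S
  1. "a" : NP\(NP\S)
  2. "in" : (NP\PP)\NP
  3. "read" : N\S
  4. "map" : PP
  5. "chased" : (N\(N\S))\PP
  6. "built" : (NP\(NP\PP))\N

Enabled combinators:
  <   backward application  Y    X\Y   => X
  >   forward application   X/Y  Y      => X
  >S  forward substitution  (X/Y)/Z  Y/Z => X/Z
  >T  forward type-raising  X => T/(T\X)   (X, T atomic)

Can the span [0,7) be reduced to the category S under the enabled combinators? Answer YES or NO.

NP\S NP\(NP\S) (NP\PP)\NP N\S PP (N\(N\S))\PP (NP\(NP\PP))\N
CKY chart[0,7] = {N/(N\NP), NP, NP/(NP\NP), PP/(PP\NP), S/(S\NP)}; S ∉ chart

NO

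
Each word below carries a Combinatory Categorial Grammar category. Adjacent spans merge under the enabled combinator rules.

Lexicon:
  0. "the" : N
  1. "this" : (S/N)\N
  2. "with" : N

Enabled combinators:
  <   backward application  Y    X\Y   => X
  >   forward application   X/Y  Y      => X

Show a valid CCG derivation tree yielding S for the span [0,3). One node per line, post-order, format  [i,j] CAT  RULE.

[0,1] N  lex  "the"
[1,2] (S/N)\N  lex  "this"
[0,2] S/N  <  k=1
[2,3] N  lex  "with"
[0,3] S  >  k=2

[0,3] S   >
  [0,2] S/N   <
    [0,1] "the" : N
    [1,2] "this" : (S/N)\N
  [2,3] "with" : N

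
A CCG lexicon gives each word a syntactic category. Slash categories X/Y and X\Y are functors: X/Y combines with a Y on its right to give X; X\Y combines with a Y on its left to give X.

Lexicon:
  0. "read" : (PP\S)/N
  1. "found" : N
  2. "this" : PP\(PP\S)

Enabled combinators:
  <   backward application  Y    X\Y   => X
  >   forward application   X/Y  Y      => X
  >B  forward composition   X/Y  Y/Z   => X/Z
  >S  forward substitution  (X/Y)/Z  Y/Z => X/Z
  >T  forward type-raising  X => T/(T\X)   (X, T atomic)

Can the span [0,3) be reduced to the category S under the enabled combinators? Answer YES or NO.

NO

(PP\S)/N N PP\(PP\S)
CKY chart[0,3] = {N/(N\PP), NP/(NP\PP), PP, PP/(PP\PP), S/(S\PP)}; S ∉ chart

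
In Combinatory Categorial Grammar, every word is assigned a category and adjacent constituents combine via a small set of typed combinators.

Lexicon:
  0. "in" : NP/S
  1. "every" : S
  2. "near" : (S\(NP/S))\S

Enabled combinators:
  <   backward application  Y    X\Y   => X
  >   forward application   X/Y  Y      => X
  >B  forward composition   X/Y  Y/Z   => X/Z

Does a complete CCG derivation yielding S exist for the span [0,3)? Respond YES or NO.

YES

[0,3] S   <
  [0,1] "in" : NP/S
  [1,3] S\(NP/S)   <
    [1,2] "every" : S
    [2,3] "near" : (S\(NP/S))\S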